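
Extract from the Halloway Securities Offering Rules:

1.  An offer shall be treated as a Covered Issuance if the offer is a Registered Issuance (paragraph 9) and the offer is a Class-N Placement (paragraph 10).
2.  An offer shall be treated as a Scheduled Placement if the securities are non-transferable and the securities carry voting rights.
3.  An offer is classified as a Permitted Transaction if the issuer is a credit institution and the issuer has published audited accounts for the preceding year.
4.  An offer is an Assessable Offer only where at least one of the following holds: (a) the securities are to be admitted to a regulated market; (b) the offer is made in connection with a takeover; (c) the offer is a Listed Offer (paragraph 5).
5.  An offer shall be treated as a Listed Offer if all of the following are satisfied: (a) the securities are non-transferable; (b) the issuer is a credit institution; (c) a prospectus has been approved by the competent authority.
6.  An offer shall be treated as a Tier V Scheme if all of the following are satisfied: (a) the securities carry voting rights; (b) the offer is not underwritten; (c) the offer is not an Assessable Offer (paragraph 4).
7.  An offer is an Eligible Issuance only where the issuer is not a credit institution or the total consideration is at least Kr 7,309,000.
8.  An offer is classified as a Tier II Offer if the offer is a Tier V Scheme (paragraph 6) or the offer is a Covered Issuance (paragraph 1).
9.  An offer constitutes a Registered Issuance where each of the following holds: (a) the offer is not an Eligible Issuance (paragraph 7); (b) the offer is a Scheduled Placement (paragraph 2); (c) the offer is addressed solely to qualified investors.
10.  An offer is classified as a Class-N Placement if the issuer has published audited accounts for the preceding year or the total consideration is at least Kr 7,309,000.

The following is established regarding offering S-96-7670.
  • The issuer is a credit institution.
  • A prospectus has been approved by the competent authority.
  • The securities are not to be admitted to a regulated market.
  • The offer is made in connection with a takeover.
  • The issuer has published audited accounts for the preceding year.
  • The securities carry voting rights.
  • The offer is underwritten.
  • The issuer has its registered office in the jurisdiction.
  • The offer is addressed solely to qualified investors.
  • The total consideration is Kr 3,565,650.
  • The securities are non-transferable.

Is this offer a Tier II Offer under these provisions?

Under paragraph 5: the securities are non-transferable? yes; and the issuer is a credit institution? yes; and a prospectus has been approved by the competent authority? yes. So the offer is a Listed Offer.
Under paragraph 4: the securities are to be admitted to a regulated market? no; or the offer is made in connection with a takeover? yes; or Listed Offer (paragraph 5)? yes. So the offer is an Assessable Offer.
Under paragraph 6: the securities carry voting rights? yes; and the offer is not underwritten? no; and not an Assessable Offer (paragraph 4)? no. So the offer is not a Tier V Scheme.
Under paragraph 7: the issuer is not a credit institution? no; or total consideration: Kr 3,565,650 ≥ Kr 7,309,000? no. So the offer is not an Eligible Issuance.
Under paragraph 2: the securities are non-transferable? yes; and the securities carry voting rights? yes. So the offer is a Scheduled Placement.
Under paragraph 9: not an Eligible Issuance (paragraph 7)? yes; and Scheduled Placement (paragraph 2)? yes; and the offer is addressed solely to qualified investors? yes. So the offer is a Registered Issuance.
Under paragraph 10: the issuer has published audited accounts for the preceding year? yes; or total consideration: Kr 3,565,650 ≥ Kr 7,309,000? no. So the offer is a Class-N Placement.
Under paragraph 1: Registered Issuance (paragraph 9)? yes; and Class-N Placement (paragraph 10)? yes. So the offer is a Covered Issuance.
Under paragraph 8: Tier V Scheme (paragraph 6)? no; or Covered Issuance (paragraph 1)? yes. So the offer is a Tier II Offer.

Yes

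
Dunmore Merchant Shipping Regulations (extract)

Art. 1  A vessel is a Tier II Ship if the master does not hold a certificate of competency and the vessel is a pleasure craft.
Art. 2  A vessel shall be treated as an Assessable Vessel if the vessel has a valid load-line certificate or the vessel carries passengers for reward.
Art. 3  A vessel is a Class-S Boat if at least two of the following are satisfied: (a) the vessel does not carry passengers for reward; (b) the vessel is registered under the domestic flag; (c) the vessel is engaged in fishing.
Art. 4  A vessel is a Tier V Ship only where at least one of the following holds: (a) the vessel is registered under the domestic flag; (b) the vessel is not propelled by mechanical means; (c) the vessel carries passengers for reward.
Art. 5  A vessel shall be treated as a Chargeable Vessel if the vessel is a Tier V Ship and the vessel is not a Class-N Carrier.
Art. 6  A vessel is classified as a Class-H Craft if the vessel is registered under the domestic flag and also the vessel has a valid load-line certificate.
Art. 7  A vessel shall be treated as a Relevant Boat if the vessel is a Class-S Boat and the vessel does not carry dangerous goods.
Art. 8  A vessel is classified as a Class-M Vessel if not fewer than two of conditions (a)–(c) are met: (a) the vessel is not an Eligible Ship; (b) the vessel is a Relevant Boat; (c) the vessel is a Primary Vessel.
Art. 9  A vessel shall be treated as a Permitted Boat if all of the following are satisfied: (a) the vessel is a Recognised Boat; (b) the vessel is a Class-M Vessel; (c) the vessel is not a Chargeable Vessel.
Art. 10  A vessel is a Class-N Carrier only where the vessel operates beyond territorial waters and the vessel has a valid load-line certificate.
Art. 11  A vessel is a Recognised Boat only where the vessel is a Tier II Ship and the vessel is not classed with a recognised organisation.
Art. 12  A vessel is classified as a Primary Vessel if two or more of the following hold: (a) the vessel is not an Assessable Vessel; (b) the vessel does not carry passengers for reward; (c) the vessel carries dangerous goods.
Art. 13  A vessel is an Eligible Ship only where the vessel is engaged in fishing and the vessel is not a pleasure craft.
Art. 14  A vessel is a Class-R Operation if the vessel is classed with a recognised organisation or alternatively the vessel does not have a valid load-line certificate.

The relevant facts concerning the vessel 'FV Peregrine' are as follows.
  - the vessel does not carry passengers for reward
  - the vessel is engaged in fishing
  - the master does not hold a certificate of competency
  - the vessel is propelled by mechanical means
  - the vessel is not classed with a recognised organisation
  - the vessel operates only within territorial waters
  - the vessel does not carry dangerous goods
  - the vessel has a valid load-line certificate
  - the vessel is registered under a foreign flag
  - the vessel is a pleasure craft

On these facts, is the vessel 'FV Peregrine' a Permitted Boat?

article 1 — Tier II Ship: [the master does not hold a certificate of competency? yes] AND [the vessel is a pleasure craft? yes] → satisfied.
article 11 — Recognised Boat: [Tier II Ship (article 1)? yes] AND [the vessel is not classed with a recognised organisation? yes] → satisfied.
article 13 — Eligible Ship: [the vessel is engaged in fishing? yes] AND [the vessel is not a pleasure craft? no] → not satisfied.
article 3 — Class-S Boat: the vessel does not carry passengers for reward? yes; the vessel is registered under the domestic flag? no; the vessel is engaged in fishing? yes — 2 of 3 hold (need ≥2) → satisfied.
article 7 — Relevant Boat: [Class-S Boat (article 3)? yes] AND [the vessel does not carry dangerous goods? yes] → satisfied.
article 2 — Assessable Vessel: [the vessel has a valid load-line certificate? yes] OR [the vessel carries passengers for reward? no] → satisfied.
article 12 — Primary Vessel: not an Assessable Vessel (article 2)? no; the vessel does not carry passengers for reward? yes; the vessel carries dangerous goods? no — 1 of 3 hold (need ≥2) → not satisfied.
article 8 — Class-M Vessel: not an Eligible Ship (article 13)? yes; Relevant Boat (article 7)? yes; Primary Vessel (article 12)? no — 2 of 3 hold (need ≥2) → satisfied.
article 4 — Tier V Ship: [the vessel is registered under the domestic flag? no] OR [the vessel is not propelled by mechanical means? no] OR [the vessel carries passengers for reward? no] → not satisfied.
article 10 — Class-N Carrier: [the vessel operates beyond territorial waters? no] AND [the vessel has a valid load-line certificate? yes] → not satisfied.
article 5 — Chargeable Vessel: [Tier V Ship (article 4)? no] AND [not a Class-N Carrier (article 10)? yes] → not satisfied.
article 9 — Permitted Boat: [Recognised Boat (article 11)? yes] AND [Class-M Vessel (article 8)? yes] AND [not a Chargeable Vessel (article 5)? yes] → satisfied.

Yes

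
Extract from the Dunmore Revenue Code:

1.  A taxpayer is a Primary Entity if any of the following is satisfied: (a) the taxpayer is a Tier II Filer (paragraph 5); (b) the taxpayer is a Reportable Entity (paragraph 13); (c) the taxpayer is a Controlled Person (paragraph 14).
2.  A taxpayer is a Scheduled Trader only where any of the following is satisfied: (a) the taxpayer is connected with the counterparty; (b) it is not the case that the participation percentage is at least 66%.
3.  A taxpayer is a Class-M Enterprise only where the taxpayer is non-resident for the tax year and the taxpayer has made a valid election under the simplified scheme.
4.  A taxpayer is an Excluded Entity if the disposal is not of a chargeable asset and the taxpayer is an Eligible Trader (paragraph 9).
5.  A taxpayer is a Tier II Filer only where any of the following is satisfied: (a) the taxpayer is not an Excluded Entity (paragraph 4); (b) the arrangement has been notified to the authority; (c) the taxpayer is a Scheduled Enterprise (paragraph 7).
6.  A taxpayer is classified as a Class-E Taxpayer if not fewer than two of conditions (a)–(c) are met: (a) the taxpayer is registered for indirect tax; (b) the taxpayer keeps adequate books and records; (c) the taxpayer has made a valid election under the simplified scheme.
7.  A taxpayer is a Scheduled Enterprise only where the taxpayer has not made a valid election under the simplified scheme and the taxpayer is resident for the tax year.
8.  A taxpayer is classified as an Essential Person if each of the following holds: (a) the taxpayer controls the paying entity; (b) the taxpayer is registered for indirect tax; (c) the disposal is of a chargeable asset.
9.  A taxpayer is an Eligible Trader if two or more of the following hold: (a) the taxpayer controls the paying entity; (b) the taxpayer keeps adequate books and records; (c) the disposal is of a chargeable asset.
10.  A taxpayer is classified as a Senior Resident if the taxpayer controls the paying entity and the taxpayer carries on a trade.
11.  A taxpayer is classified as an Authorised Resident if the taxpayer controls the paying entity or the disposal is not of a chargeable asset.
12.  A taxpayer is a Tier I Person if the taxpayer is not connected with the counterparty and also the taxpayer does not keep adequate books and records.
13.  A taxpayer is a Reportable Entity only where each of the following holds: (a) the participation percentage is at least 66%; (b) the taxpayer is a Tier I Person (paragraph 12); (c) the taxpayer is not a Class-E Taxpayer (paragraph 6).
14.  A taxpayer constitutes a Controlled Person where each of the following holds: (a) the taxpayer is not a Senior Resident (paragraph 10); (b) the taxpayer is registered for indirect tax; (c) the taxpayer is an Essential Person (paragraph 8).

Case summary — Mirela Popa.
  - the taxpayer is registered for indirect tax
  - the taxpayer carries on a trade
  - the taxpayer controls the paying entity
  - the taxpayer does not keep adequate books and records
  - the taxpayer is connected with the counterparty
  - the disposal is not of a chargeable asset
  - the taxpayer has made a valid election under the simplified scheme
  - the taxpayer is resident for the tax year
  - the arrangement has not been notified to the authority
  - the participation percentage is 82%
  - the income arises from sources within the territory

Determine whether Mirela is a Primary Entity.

paragraph 9 — Eligible Trader: the taxpayer controls the paying entity? yes; the taxpayer keeps adequate books and records? no; the disposal is of a chargeable asset? no — 1 of 3 hold (need ≥2) → not satisfied.
paragraph 4 — Excluded Entity: [the disposal is not of a chargeable asset? yes] AND [Eligible Trader (paragraph 9)? no] → not satisfied.
paragraph 7 — Scheduled Enterprise: [the taxpayer has not made a valid election under the simplified scheme? no] AND [the taxpayer is resident for the tax year? yes] → not satisfied.
paragraph 5 — Tier II Filer: [not an Excluded Entity (paragraph 4)? yes] OR [the arrangement has been notified to the authority? no] OR [Scheduled Enterprise (paragraph 7)? no] → satisfied.
paragraph 12 — Tier I Person: [the taxpayer is not connected with the counterparty? no] AND [the taxpayer does not keep adequate books and records? yes] → not satisfied.
paragraph 6 — Class-E Taxpayer: the taxpayer is registered for indirect tax? yes; the taxpayer keeps adequate books and records? no; the taxpayer has made a valid election under the simplified scheme? yes — 2 of 3 hold (need ≥2) → satisfied.
paragraph 13 — Reportable Entity: [participation percentage: 82% ≥ 66%? yes] AND [Tier I Person (paragraph 12)? no] AND [not a Class-E Taxpayer (paragraph 6)? no] → not satisfied.
paragraph 10 — Senior Resident: [the taxpayer controls the paying entity? yes] AND [the taxpayer carries on a trade? yes] → satisfied.
paragraph 8 — Essential Person: [the taxpayer controls the paying entity? yes] AND [the taxpayer is registered for indirect tax? yes] AND [the disposal is of a chargeable asset? no] → not satisfied.
paragraph 14 — Controlled Person: [not a Senior Resident (paragraph 10)? no] AND [the taxpayer is registered for indirect tax? yes] AND [Essential Person (paragraph 8)? no] → not satisfied.
paragraph 1 — Primary Entity: [Tier II Filer (paragraph 5)? yes] OR [Reportable Entity (paragraph 13)? no] OR [Controlled Person (paragraph 14)? no] → satisfied.

Yes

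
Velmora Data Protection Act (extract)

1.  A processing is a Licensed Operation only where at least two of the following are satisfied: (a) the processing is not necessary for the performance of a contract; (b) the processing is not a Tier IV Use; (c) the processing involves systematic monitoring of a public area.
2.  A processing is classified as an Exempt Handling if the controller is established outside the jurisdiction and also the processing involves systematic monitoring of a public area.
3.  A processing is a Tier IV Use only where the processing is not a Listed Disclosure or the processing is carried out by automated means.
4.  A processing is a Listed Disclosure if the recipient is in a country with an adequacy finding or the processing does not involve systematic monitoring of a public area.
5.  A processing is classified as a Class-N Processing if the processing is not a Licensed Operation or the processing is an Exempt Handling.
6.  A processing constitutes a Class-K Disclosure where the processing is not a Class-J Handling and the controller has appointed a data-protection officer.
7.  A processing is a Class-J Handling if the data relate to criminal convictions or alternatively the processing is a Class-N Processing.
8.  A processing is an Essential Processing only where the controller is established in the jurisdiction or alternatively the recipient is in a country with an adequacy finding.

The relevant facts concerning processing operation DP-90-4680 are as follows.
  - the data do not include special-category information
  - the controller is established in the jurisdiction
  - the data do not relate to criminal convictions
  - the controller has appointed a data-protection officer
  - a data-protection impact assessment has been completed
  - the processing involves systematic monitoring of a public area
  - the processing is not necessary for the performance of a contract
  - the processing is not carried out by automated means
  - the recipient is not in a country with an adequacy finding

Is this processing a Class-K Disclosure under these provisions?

Yes

paragraph 4 — Listed Disclosure: [the recipient is in a country with an adequacy finding? no] OR [the processing does not involve systematic monitoring of a public area? no] → not satisfied.
paragraph 3 — Tier IV Use: [not a Listed Disclosure (paragraph 4)? yes] OR [the processing is carried out by automated means? no] → satisfied.
paragraph 1 — Licensed Operation: the processing is not necessary for the performance of a contract? yes; not a Tier IV Use (paragraph 3)? no; the processing involves systematic monitoring of a public area? yes — 2 of 3 hold (need ≥2) → satisfied.
paragraph 2 — Exempt Handling: [the controller is established outside the jurisdiction? no] AND [the processing involves systematic monitoring of a public area? yes] → not satisfied.
paragraph 5 — Class-N Processing: [not a Licensed Operation (paragraph 1)? no] OR [Exempt Handling (paragraph 2)? no] → not satisfied.
paragraph 7 — Class-J Handling: [the data relate to criminal convictions? no] OR [Class-N Processing (paragraph 5)? no] → not satisfied.
paragraph 6 — Class-K Disclosure: [not a Class-J Handling (paragraph 7)? yes] AND [the controller has appointed a data-protection officer? yes] → satisfied.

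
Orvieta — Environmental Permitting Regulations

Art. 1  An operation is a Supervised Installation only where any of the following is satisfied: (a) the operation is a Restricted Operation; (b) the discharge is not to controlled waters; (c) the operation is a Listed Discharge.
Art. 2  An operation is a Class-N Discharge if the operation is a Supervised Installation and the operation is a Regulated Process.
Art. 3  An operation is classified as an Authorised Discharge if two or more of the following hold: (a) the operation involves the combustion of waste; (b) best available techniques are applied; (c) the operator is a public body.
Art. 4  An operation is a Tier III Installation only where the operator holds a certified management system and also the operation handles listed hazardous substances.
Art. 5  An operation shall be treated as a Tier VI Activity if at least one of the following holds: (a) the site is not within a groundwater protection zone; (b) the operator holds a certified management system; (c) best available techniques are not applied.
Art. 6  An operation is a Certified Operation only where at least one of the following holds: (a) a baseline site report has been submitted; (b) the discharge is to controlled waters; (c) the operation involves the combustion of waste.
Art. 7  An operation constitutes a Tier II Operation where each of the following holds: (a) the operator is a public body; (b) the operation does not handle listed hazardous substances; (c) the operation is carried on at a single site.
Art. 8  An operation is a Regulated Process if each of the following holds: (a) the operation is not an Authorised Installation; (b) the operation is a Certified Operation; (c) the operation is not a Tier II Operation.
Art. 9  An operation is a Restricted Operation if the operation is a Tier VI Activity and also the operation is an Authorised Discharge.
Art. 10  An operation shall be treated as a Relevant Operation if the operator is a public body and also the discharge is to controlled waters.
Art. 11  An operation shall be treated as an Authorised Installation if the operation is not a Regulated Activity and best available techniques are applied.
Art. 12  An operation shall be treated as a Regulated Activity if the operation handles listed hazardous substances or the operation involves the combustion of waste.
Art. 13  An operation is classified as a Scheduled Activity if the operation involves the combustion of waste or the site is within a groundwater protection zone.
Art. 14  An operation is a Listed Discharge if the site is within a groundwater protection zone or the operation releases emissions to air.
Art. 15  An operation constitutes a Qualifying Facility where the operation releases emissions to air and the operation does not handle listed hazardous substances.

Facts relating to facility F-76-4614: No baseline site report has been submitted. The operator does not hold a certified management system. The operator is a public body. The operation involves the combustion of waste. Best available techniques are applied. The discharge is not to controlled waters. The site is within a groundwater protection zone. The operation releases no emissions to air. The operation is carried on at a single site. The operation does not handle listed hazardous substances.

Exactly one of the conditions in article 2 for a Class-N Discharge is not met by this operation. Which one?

Regulated Process

Under article 5: the site is not within a groundwater protection zone? no; or the operator holds a certified management system? no; or best available techniques are not applied? no. So the operation is not a Tier VI Activity.
Under article 3: the operation involves the combustion of waste? yes; best available techniques are applied? yes; the operator is a public body? yes — 3 of 3 hold (need ≥2) → satisfied.
Under article 9: Tier VI Activity (article 5)? no; and Authorised Discharge (article 3)? yes. So the operation is not a Restricted Operation.
Under article 14: the site is within a groundwater protection zone? yes; or the operation releases emissions to air? no. So the operation is a Listed Discharge.
Under article 1: Restricted Operation (article 9)? no; or the discharge is not to controlled waters? yes; or Listed Discharge (article 14)? yes. So the operation is a Supervised Installation.
Under article 12: the operation handles listed hazardous substances? no; or the operation involves the combustion of waste? yes. So the operation is a Regulated Activity.
Under article 11: not a Regulated Activity (article 12)? no; and best available techniques are applied? yes. So the operation is not an Authorised Installation.
Under article 6: a baseline site report has been submitted? no; or the discharge is to controlled waters? no; or the operation involves the combustion of waste? yes. So the operation is a Certified Operation.
Under article 7: the operator is a public body? yes; and the operation does not handle listed hazardous substances? yes; and the operation is carried on at a single site? yes. So the operation is a Tier II Operation.
Under article 8: not an Authorised Installation (article 11)? yes; and Certified Operation (article 6)? yes; and not a Tier II Operation (article 7)? no. So the operation is not a Regulated Process.
Under article 2: Supervised Installation (article 1)? yes; and Regulated Process (article 8)? no. So the operation is not a Class-N Discharge.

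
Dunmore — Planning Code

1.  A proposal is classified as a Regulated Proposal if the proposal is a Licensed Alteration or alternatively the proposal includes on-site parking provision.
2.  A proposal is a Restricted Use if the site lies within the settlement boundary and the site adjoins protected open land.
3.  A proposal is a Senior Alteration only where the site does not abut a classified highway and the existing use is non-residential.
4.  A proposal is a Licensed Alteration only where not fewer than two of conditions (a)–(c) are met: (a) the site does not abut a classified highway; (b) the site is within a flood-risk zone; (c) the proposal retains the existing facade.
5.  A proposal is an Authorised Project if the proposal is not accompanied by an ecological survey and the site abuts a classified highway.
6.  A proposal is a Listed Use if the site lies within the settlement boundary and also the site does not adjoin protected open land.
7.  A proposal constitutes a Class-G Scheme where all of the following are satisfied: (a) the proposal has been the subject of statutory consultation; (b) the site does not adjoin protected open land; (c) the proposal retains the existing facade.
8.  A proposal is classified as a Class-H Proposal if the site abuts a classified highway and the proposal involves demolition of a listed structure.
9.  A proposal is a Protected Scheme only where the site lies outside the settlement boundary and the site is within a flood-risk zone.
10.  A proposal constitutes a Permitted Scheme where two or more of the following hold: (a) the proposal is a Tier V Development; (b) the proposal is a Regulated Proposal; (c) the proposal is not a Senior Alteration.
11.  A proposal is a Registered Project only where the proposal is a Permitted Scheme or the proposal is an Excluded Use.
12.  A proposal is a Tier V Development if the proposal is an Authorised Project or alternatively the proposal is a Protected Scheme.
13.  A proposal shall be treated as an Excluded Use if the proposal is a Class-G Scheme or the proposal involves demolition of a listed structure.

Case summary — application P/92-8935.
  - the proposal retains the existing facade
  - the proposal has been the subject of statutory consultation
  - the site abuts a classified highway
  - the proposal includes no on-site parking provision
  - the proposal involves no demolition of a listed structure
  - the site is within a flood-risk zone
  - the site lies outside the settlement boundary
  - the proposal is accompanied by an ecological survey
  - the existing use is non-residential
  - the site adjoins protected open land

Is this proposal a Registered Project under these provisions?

Yes

paragraph 5 — Authorised Project: [the proposal is not accompanied by an ecological survey? no] AND [the site abuts a classified highway? yes] → not satisfied.
paragraph 9 — Protected Scheme: [the site lies outside the settlement boundary? yes] AND [the site is within a flood-risk zone? yes] → satisfied.
paragraph 12 — Tier V Development: [Authorised Project (paragraph 5)? no] OR [Protected Scheme (paragraph 9)? yes] → satisfied.
paragraph 4 — Licensed Alteration: the site does not abut a classified highway? no; the site is within a flood-risk zone? yes; the proposal retains the existing facade? yes — 2 of 3 hold (need ≥2) → satisfied.
paragraph 1 — Regulated Proposal: [Licensed Alteration (paragraph 4)? yes] OR [the proposal includes on-site parking provision? no] → satisfied.
paragraph 3 — Senior Alteration: [the site does not abut a classified highway? no] AND [the existing use is non-residential? yes] → not satisfied.
paragraph 10 — Permitted Scheme: Tier V Development (paragraph 12)? yes; Regulated Proposal (paragraph 1)? yes; not a Senior Alteration (paragraph 3)? yes — 3 of 3 hold (need ≥2) → satisfied.
paragraph 7 — Class-G Scheme: [the proposal has been the subject of statutory consultation? yes] AND [the site does not adjoin protected open land? no] AND [the proposal retains the existing facade? yes] → not satisfied.
paragraph 13 — Excluded Use: [Class-G Scheme (paragraph 7)? no] OR [the proposal involves demolition of a listed structure? no] → not satisfied.
paragraph 11 — Registered Project: [Permitted Scheme (paragraph 10)? yes] OR [Excluded Use (paragraph 13)? no] → satisfied.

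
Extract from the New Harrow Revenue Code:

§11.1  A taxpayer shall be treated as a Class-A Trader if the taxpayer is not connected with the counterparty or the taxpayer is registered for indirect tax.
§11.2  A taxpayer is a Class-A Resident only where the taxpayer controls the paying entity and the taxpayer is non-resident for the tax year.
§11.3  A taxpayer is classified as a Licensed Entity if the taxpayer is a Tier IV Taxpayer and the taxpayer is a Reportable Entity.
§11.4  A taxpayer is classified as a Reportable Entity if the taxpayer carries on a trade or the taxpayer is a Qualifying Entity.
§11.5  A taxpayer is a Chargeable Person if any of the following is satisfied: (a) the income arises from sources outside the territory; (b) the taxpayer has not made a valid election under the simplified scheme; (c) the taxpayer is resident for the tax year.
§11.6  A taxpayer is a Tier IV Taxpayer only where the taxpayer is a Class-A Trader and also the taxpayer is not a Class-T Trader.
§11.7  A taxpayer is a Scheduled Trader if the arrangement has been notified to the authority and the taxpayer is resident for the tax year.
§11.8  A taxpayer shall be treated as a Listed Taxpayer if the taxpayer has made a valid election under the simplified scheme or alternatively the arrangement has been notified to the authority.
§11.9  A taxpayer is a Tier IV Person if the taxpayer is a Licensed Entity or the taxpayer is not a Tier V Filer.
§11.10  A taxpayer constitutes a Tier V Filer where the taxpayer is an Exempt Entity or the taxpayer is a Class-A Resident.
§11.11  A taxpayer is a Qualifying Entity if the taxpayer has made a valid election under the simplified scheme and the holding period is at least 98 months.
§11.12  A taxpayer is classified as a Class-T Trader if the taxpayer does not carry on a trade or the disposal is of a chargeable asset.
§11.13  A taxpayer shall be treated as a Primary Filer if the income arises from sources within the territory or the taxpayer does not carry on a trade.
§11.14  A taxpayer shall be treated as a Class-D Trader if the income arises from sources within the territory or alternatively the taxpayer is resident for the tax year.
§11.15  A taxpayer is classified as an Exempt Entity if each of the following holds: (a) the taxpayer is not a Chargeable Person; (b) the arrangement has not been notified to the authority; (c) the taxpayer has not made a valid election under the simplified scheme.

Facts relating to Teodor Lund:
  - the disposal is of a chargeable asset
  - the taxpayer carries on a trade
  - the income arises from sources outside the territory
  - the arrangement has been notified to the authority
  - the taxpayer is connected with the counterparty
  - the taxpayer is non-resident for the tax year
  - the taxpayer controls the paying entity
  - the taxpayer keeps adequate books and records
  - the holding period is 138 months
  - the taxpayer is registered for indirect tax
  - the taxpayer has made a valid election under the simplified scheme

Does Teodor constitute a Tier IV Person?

§11.1 — Class-A Trader: [the taxpayer is not connected with the counterparty? no] OR [the taxpayer is registered for indirect tax? yes] → satisfied.
§11.12 — Class-T Trader: [the taxpayer does not carry on a trade? no] OR [the disposal is of a chargeable asset? yes] → satisfied.
§11.6 — Tier IV Taxpayer: [Class-A Trader (§11.1)? yes] AND [not a Class-T Trader (§11.12)? no] → not satisfied.
§11.11 — Qualifying Entity: [the taxpayer has made a valid election under the simplified scheme? yes] AND [holding period: 138 months ≥ 98 months? yes] → satisfied.
§11.4 — Reportable Entity: [the taxpayer carries on a trade? yes] OR [Qualifying Entity (§11.11)? yes] → satisfied.
§11.3 — Licensed Entity: [Tier IV Taxpayer (§11.6)? no] AND [Reportable Entity (§11.4)? yes] → not satisfied.
§11.5 — Chargeable Person: [the income arises from sources outside the territory? yes] OR [the taxpayer has not made a valid election under the simplified scheme? no] OR [the taxpayer is resident for the tax year? no] → satisfied.
§11.15 — Exempt Entity: [not a Chargeable Person (§11.5)? no] AND [the arrangement has not been notified to the authority? no] AND [the taxpayer has not made a valid election under the simplified scheme? no] → not satisfied.
§11.2 — Class-A Resident: [the taxpayer controls the paying entity? yes] AND [the taxpayer is non-resident for the tax year? yes] → satisfied.
§11.10 — Tier V Filer: [Exempt Entity (§11.15)? no] OR [Class-A Resident (§11.2)? yes] → satisfied.
§11.9 — Tier IV Person: [Licensed Entity (§11.3)? no] OR [not a Tier V Filer (§11.10)? no] → not satisfied.

No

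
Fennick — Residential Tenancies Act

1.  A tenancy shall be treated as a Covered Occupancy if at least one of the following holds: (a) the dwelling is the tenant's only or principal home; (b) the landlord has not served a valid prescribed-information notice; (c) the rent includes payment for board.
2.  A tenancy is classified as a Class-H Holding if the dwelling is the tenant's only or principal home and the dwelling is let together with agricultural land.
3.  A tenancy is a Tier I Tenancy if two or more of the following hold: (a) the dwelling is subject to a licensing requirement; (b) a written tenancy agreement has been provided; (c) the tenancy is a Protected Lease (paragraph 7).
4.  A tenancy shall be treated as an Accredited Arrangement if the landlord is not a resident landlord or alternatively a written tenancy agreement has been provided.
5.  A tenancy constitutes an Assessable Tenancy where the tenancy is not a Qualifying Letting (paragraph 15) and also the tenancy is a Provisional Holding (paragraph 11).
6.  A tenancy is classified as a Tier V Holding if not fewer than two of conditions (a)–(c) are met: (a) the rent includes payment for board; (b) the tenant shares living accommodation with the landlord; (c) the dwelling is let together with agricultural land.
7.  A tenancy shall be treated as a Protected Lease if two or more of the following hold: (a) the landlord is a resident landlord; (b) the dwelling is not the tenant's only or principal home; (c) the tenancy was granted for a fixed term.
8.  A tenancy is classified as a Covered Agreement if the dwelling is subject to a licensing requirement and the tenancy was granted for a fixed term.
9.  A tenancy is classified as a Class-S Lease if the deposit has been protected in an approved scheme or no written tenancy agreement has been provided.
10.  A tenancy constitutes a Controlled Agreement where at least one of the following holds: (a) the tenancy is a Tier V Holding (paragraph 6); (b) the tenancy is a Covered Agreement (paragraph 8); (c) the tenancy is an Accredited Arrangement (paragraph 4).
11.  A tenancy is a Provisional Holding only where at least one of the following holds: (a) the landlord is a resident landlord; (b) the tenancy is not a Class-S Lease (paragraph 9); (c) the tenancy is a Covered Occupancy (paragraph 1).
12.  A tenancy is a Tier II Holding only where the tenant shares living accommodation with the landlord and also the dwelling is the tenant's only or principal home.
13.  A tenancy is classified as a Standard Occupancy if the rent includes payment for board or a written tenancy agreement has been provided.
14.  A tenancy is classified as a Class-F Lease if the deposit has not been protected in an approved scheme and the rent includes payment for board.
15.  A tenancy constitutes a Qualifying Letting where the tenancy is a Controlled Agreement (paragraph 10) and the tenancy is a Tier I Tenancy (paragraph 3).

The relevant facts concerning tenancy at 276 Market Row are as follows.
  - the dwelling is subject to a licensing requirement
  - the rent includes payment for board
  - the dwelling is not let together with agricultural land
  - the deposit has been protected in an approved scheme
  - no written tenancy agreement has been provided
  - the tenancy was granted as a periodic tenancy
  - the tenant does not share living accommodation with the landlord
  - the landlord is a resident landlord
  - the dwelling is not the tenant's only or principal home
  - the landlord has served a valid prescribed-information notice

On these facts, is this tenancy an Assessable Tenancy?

paragraph 6 — Tier V Holding: the rent includes payment for board? yes; the tenant shares living accommodation with the landlord? no; the dwelling is let together with agricultural land? no — 1 of 3 hold (need ≥2) → not satisfied.
paragraph 8 — Covered Agreement: [the dwelling is subject to a licensing requirement? yes] AND [the tenancy was granted for a fixed term? no] → not satisfied.
paragraph 4 — Accredited Arrangement: [the landlord is not a resident landlord? no] OR [a written tenancy agreement has been provided? no] → not satisfied.
paragraph 10 — Controlled Agreement: [Tier V Holding (paragraph 6)? no] OR [Covered Agreement (paragraph 8)? no] OR [Accredited Arrangement (paragraph 4)? no] → not satisfied.
paragraph 7 — Protected Lease: the landlord is a resident landlord? yes; the dwelling is not the tenant's only or principal home? yes; the tenancy was granted for a fixed term? no — 2 of 3 hold (need ≥2) → satisfied.
paragraph 3 — Tier I Tenancy: the dwelling is subject to a licensing requirement? yes; a written tenancy agreement has been provided? no; Protected Lease (paragraph 7)? yes — 2 of 3 hold (need ≥2) → satisfied.
paragraph 15 — Qualifying Letting: [Controlled Agreement (paragraph 10)? no] AND [Tier I Tenancy (paragraph 3)? yes] → not satisfied.
paragraph 9 — Class-S Lease: [the deposit has been protected in an approved scheme? yes] OR [no written tenancy agreement has been provided? yes] → satisfied.
paragraph 1 — Covered Occupancy: [the dwelling is the tenant's only or principal home? no] OR [the landlord has not served a valid prescribed-information notice? no] OR [the rent includes payment for board? yes] → satisfied.
paragraph 11 — Provisional Holding: [the landlord is a resident landlord? yes] OR [not a Class-S Lease (paragraph 9)? no] OR [Covered Occupancy (paragraph 1)? yes] → satisfied.
paragraph 5 — Assessable Tenancy: [not a Qualifying Letting (paragraph 15)? yes] AND [Provisional Holding (paragraph 11)? yes] → satisfied.

Yes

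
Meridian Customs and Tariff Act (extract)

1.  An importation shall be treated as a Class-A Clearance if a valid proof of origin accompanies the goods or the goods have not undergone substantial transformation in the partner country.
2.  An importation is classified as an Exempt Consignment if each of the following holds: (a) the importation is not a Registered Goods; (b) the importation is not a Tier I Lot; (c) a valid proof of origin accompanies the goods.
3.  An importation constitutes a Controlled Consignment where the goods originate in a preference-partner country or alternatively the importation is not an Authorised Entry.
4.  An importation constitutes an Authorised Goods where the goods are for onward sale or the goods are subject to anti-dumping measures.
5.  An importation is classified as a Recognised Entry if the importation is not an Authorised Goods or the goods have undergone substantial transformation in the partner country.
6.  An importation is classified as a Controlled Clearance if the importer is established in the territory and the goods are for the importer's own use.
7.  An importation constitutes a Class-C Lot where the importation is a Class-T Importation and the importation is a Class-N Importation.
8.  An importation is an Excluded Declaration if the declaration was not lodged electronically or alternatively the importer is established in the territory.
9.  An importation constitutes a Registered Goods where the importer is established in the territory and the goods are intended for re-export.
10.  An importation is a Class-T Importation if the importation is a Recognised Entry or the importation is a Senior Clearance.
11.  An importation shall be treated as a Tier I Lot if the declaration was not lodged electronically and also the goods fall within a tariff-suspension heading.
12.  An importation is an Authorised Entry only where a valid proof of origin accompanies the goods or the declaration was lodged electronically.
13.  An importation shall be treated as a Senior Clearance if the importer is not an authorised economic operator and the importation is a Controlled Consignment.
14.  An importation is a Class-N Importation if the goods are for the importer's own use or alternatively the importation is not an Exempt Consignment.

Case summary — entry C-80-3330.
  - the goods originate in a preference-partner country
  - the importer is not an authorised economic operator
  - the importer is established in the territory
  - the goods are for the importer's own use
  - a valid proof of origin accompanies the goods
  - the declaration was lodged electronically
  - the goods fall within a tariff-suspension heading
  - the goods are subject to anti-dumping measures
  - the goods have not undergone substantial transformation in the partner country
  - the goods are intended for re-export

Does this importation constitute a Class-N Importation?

paragraph 9 — Registered Goods: [the importer is established in the territory? yes] AND [the goods are intended for re-export? yes] → satisfied.
paragraph 11 — Tier I Lot: [the declaration was not lodged electronically? no] AND [the goods fall within a tariff-suspension heading? yes] → not satisfied.
paragraph 2 — Exempt Consignment: [not a Registered Goods (paragraph 9)? no] AND [not a Tier I Lot (paragraph 11)? yes] AND [a valid proof of origin accompanies the goods? yes] → not satisfied.
paragraph 14 — Class-N Importation: [the goods are for the importer's own use? yes] OR [not an Exempt Consignment (paragraph 2)? yes] → satisfied.

Yes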